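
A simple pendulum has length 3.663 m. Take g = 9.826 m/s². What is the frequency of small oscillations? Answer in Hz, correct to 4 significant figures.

0.2607 Hz

T = 2π√(L/g) = 2π√(3.663/9.826) = 3.8363 s, so f = 1/T = 0.2607 Hz.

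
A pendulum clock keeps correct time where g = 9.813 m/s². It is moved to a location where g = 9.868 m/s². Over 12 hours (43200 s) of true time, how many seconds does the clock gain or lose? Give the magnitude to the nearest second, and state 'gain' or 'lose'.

gain 121 s

The clock's period scales as T ∝ 1/√g, so T'/T = √(9.813/9.868) = 0.997209.
In 43200 s of true time the clock registers 43200/0.997209 = 43320.9 s, so it gains 121 s.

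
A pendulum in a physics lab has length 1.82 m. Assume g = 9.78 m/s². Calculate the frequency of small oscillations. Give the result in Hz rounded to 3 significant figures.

0.369 Hz

T = 2π√(L/g) = 2π√(1.82/9.78) = 2.710 s, so f = 1/T = 0.369 Hz.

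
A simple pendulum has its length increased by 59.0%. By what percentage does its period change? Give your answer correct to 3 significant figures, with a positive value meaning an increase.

T ∝ √L, so T'/T = √(1.590) = 1.261.
Percentage change in T = (1.261 − 1) × 100% = 26.1%.

26.1%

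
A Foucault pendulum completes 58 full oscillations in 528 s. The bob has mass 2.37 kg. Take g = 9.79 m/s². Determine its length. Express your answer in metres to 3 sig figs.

20.6 m

T = 528/58 = 9.103 s.
From T = 2π√(L/g), L = gT²/(4π²) = 9.79 × 9.103²/(4π²) = 20.6 m.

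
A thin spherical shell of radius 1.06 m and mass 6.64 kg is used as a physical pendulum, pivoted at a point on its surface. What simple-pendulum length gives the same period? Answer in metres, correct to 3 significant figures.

1.77 m

The equivalent simple-pendulum length is L_eq = I/(md), where I is about the pivot and d = 1.060 m.
I_cm = (2/3)mR² = 4.974 kg·m², so I = I_cm + md² = 4.974 + 7.461 = 12.43 kg·m².
L_eq = 12.43/(6.64 × 1.060) = 1.77 m.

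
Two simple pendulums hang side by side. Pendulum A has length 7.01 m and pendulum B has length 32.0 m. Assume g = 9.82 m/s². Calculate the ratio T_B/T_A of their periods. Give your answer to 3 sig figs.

2.14

T ∝ √L, so T_B/T_A = √(L_B/L_A) = √(32.0/7.01) = 2.14.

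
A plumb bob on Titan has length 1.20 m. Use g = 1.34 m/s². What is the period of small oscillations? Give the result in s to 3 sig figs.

5.95 s

T = 2π√(L/g) = 2π√(1.20/1.34) = 2π × 0.9463 = 5.95 s.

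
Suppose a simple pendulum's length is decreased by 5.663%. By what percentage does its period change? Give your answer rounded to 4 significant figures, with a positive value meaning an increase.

-2.873%

T ∝ √L, so T'/T = √(0.94337) = 0.97127.
Percentage change in T = (0.97127 − 1) × 100% = -2.873%.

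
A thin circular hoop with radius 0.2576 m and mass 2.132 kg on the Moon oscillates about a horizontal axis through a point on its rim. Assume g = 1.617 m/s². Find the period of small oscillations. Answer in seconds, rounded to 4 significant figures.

I_cm = mr² = 0.14147 kg·m². The pivot is at distance d = 0.2576 m from the centre of mass.
By the parallel-axis theorem, I = I_cm + md² = 0.14147 + 0.14147 = 0.28295 kg·m².
T = 2π√(I/(mgd)) = 2π√(0.28295/(2.132 × 1.617 × 0.2576)) = 3.547 s.

3.547 s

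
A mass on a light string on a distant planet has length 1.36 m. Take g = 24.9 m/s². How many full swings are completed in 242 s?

164

T = 2π√(L/g) = 2π√(1.36/24.9) = 1.468 s.
Number of complete oscillations = ⌊242/1.468⌋ = ⌊164.8⌋ = 164.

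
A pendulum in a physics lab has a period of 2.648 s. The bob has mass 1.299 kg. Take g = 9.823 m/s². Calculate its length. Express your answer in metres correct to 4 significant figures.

From T = 2π√(L/g), L = gT²/(4π²) = 9.823 × 2.6480²/(4π²) = 1.745 m.

1.745 m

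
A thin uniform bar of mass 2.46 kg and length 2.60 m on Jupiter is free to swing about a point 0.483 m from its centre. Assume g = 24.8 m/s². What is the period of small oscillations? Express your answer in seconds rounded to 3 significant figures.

For a physical pendulum T = 2π√(I/(mgd)), with d = 0.4830 m from pivot to centre of mass.
I_cm = mL²/12 = 2.46 × 2.60²/12 = 1.386 kg·m²; I = I_cm + md² = 1.386 + 2.46 × 0.4830² = 1.960 kg·m².
T = 2π√(1.960/(2.46 × 24.8 × 0.4830)) = 1.62 s.

1.62 s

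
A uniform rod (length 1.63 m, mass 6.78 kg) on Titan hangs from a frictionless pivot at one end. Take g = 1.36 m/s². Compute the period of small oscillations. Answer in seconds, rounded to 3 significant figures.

5.62 s

For a physical pendulum T = 2π√(I/(mgd)), with d = 0.8150 m from pivot to centre of mass.
I_cm = mL²/12 = 6.78 × 1.63²/12 = 1.501 kg·m²; I = I_cm + md² = 1.501 + 6.78 × 0.8150² = 6.005 kg·m².
T = 2π√(6.005/(6.78 × 1.36 × 0.8150)) = 5.62 s.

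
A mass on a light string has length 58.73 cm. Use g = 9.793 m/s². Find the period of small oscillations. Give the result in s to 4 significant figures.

1.539 s

T = 2π√(L/g) = 2π√(0.5873/9.793) = 2π × 0.24489 = 1.539 s.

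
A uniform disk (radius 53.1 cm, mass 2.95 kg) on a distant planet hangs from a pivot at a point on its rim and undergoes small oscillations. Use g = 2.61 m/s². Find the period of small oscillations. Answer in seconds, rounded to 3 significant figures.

I_cm = ½mr² = 0.4159 kg·m². The pivot is at distance d = 0.531 m from the centre of mass.
By the parallel-axis theorem, I = I_cm + md² = 0.4159 + 0.8318 = 1.248 kg·m².
T = 2π√(I/(mgd)) = 2π√(1.248/(2.95 × 2.61 × 0.531)) = 3.47 s.

3.47 s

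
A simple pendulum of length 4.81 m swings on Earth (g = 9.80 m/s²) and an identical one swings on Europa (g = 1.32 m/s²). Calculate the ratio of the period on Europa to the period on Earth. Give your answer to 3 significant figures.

T ∝ 1/√g, so T₂/T₁ = √(g₁/g₂) = √(9.80/1.32) = 2.72.

2.72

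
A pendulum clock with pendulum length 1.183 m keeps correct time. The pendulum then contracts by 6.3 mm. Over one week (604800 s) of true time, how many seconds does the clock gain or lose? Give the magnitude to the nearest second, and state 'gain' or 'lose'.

T ∝ √L, so T'/T = √(1.17670/1.183) = 0.997334.
In 604800 s of true time the clock registers 604800/0.997334 = 606416.9 s, so it gains 1617 s.

gain 1617 s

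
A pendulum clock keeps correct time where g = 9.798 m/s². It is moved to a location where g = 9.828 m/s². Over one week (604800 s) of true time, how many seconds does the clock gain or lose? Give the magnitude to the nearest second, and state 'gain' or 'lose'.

The clock's period scales as T ∝ 1/√g, so T'/T = √(9.798/9.828) = 0.998473.
In 604800 s of true time the clock registers 604800/0.998473 = 605725.2 s, so it gains 925 s.

gain 925 s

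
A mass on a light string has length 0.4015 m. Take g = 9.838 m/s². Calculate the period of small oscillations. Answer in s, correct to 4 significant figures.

1.269 s

T = 2π√(L/g) = 2π√(0.4015/9.838) = 2π × 0.20202 = 1.269 s.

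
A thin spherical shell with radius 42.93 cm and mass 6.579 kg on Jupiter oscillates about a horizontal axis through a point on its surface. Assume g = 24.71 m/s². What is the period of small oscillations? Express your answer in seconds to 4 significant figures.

1.069 s

I_cm = (2/3)mr² = 0.80833 kg·m². The pivot is at distance d = 0.4293 m from the centre of mass.
By the parallel-axis theorem, I = I_cm + md² = 0.80833 + 1.2125 = 2.0208 kg·m².
T = 2π√(I/(mgd)) = 2π√(2.0208/(6.579 × 24.71 × 0.4293)) = 1.069 s.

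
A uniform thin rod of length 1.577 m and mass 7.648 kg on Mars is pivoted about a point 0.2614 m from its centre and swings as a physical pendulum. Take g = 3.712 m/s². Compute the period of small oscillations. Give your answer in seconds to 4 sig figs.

3.348 s

For a physical pendulum T = 2π√(I/(mgd)), with d = 0.26140 m from pivot to centre of mass.
I_cm = mL²/12 = 7.648 × 1.577²/12 = 1.5850 kg·m²; I = I_cm + md² = 1.5850 + 7.648 × 0.26140² = 2.1076 kg·m².
T = 2π√(2.1076/(7.648 × 3.712 × 0.26140)) = 3.348 s.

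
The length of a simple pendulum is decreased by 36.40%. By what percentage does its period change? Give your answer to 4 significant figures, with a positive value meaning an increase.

-20.25%

T ∝ √L, so T'/T = √(0.63600) = 0.79750.
Percentage change in T = (0.79750 − 1) × 100% = -20.25%.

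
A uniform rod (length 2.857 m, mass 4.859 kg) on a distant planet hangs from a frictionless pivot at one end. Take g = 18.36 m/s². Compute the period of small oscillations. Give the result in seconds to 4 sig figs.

For a physical pendulum T = 2π√(I/(mgd)), with d = 1.4285 m from pivot to centre of mass.
I_cm = mL²/12 = 4.859 × 2.857²/12 = 3.3051 kg·m²; I = I_cm + md² = 3.3051 + 4.859 × 1.4285² = 13.220 kg·m².
T = 2π√(13.220/(4.859 × 18.36 × 1.4285)) = 2.024 s.

2.024 s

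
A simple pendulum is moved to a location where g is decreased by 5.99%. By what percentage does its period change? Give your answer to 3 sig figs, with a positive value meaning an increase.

T ∝ 1/√g, so T'/T = 1/√(0.9401) = 1.031.
Percentage change in T = (1.031 − 1) × 100% = 3.14%.

3.14%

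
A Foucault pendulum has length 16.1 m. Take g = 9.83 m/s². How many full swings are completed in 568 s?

70

T = 2π√(L/g) = 2π√(16.1/9.83) = 8.041 s.
Number of complete oscillations = ⌊568/8.041⌋ = ⌊70.64⌋ = 70.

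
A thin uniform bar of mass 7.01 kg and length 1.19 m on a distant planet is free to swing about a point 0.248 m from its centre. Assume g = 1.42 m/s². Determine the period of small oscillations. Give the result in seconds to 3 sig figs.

4.49 s

For a physical pendulum T = 2π√(I/(mgd)), with d = 0.2480 m from pivot to centre of mass.
I_cm = mL²/12 = 7.01 × 1.19²/12 = 0.8272 kg·m²; I = I_cm + md² = 0.8272 + 7.01 × 0.2480² = 1.258 kg·m².
T = 2π√(1.258/(7.01 × 1.42 × 0.2480)) = 4.49 s.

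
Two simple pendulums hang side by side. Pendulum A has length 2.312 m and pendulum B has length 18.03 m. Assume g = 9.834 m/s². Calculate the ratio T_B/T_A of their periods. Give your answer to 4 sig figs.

2.793

T ∝ √L, so T_B/T_A = √(L_B/L_A) = √(18.03/2.312) = 2.793.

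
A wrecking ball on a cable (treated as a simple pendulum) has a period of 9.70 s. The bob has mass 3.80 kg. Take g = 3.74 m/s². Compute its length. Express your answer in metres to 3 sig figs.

8.91 m

From T = 2π√(L/g), L = gT²/(4π²) = 3.74 × 9.700²/(4π²) = 8.91 m.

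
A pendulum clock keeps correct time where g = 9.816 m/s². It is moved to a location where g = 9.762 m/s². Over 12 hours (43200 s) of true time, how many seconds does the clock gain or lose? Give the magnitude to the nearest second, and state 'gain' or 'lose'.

lose 119 s

The clock's period scales as T ∝ 1/√g, so T'/T = √(9.816/9.762) = 1.00276.
In 43200 s of true time the clock registers 43200/1.00276 = 43081.0 s, so it loses 119 s.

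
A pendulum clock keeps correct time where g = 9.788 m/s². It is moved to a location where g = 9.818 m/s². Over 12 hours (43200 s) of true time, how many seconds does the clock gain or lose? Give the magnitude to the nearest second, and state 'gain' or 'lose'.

gain 66 s

The clock's period scales as T ∝ 1/√g, so T'/T = √(9.788/9.818) = 0.998471.
In 43200 s of true time the clock registers 43200/0.998471 = 43266.2 s, so it gains 66 s.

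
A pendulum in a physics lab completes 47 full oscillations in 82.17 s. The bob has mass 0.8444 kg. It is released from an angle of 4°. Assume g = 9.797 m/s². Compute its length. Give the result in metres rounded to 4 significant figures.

T = 82.17/47 = 1.7483 s.
From T = 2π√(L/g), L = gT²/(4π²) = 9.797 × 1.7483²/(4π²) = 0.7585 m.

0.7585 m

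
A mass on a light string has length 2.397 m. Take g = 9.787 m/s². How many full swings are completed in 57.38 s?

18

T = 2π√(L/g) = 2π√(2.397/9.787) = 3.1095 s.
Number of complete oscillations = ⌊57.38/3.1095⌋ = ⌊18.453⌋ = 18.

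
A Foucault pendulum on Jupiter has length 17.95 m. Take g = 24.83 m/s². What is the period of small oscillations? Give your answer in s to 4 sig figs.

5.342 s

T = 2π√(L/g) = 2π√(17.95/24.83) = 2π × 0.85024 = 5.342 s.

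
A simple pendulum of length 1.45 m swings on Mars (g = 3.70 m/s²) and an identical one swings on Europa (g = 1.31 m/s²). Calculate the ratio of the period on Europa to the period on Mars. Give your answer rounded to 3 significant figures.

1.68

T ∝ 1/√g, so T₂/T₁ = √(g₁/g₂) = √(3.70/1.31) = 1.68.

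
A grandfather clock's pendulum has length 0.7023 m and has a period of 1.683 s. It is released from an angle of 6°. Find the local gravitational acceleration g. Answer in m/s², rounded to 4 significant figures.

From T = 2π√(L/g), g = 4π²L/T² = 4π² × 0.7023/1.6830² = 9.788 m/s².

9.788 m/s²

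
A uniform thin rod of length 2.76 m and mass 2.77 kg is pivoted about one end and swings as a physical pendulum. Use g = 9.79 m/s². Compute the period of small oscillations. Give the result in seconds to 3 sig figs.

For a physical pendulum T = 2π√(I/(mgd)), with d = 1.380 m from pivot to centre of mass.
I_cm = mL²/12 = 2.77 × 2.76²/12 = 1.758 kg·m²; I = I_cm + md² = 1.758 + 2.77 × 1.380² = 7.034 kg·m².
T = 2π√(7.034/(2.77 × 9.79 × 1.380)) = 2.72 s.

2.72 s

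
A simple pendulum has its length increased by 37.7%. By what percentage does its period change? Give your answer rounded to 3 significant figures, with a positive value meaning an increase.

17.3%

T ∝ √L, so T'/T = √(1.377) = 1.173.
Percentage change in T = (1.173 − 1) × 100% = 17.3%.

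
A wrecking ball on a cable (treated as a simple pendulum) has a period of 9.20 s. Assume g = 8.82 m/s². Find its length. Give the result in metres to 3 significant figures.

From T = 2π√(L/g), L = gT²/(4π²) = 8.82 × 9.200²/(4π²) = 18.9 m.

18.9 m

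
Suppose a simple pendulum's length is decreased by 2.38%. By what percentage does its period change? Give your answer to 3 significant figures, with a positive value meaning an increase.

T ∝ √L, so T'/T = √(0.9762) = 0.9880.
Percentage change in T = (0.9880 − 1) × 100% = -1.20%.

-1.20%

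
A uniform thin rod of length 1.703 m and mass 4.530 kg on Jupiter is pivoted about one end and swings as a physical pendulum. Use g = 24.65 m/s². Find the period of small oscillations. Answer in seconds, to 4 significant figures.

1.348 s

For a physical pendulum T = 2π√(I/(mgd)), with d = 0.85150 m from pivot to centre of mass.
I_cm = mL²/12 = 4.530 × 1.703²/12 = 1.0948 kg·m²; I = I_cm + md² = 1.0948 + 4.530 × 0.85150² = 4.3793 kg·m².
T = 2π√(4.3793/(4.530 × 24.65 × 0.85150)) = 1.348 s.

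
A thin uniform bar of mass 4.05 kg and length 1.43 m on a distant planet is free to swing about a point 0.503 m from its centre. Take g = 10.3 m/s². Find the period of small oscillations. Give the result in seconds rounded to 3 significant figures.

1.80 s

For a physical pendulum T = 2π√(I/(mgd)), with d = 0.5030 m from pivot to centre of mass.
I_cm = mL²/12 = 4.05 × 1.43²/12 = 0.6902 kg·m²; I = I_cm + md² = 0.6902 + 4.05 × 0.5030² = 1.715 kg·m².
T = 2π√(1.715/(4.05 × 10.3 × 0.5030)) = 1.80 s.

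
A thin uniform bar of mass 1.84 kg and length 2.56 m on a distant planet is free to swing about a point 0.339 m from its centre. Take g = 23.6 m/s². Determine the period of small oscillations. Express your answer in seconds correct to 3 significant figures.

For a physical pendulum T = 2π√(I/(mgd)), with d = 0.3390 m from pivot to centre of mass.
I_cm = mL²/12 = 1.84 × 2.56²/12 = 1.005 kg·m²; I = I_cm + md² = 1.005 + 1.84 × 0.3390² = 1.216 kg·m².
T = 2π√(1.216/(1.84 × 23.6 × 0.3390)) = 1.81 s.

1.81 s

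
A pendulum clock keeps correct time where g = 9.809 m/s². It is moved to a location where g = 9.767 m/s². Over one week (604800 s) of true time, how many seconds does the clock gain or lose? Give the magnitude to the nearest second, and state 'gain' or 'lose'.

lose 1296 s

The clock's period scales as T ∝ 1/√g, so T'/T = √(9.809/9.767) = 1.00215.
In 604800 s of true time the clock registers 604800/1.00215 = 603503.8 s, so it loses 1296 s.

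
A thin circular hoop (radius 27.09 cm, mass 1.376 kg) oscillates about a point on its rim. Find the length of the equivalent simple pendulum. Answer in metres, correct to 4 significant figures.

The equivalent simple-pendulum length is L_eq = I/(md), where I is about the pivot and d = 0.27090 m.
I_cm = mR² = 0.10098 kg·m², so I = I_cm + md² = 0.10098 + 0.10098 = 0.20196 kg·m².
L_eq = 0.20196/(1.376 × 0.27090) = 0.5418 m.

0.5418 m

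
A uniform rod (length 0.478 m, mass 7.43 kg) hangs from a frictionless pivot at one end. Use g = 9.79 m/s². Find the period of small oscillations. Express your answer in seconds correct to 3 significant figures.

1.13 s

For a physical pendulum T = 2π√(I/(mgd)), with d = 0.2390 m from pivot to centre of mass.
I_cm = mL²/12 = 7.43 × 0.478²/12 = 0.1415 kg·m²; I = I_cm + md² = 0.1415 + 7.43 × 0.2390² = 0.5659 kg·m².
T = 2π√(0.5659/(7.43 × 9.79 × 0.2390)) = 1.13 s.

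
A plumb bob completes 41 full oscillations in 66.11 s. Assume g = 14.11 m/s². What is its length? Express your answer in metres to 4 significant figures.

T = 66.11/41 = 1.6124 s.
From T = 2π√(L/g), L = gT²/(4π²) = 14.11 × 1.6124²/(4π²) = 0.9293 m.

0.9293 m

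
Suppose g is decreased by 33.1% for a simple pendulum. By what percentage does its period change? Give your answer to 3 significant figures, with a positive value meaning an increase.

T ∝ 1/√g, so T'/T = 1/√(0.6690) = 1.223.
Percentage change in T = (1.223 − 1) × 100% = 22.3%.

22.3%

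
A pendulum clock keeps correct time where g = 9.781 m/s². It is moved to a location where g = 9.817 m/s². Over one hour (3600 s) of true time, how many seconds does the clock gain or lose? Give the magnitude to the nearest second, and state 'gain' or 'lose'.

gain 7 s

The clock's period scales as T ∝ 1/√g, so T'/T = √(9.781/9.817) = 0.998165.
In 3600 s of true time the clock registers 3600/0.998165 = 3606.6 s, so it gains 7 s.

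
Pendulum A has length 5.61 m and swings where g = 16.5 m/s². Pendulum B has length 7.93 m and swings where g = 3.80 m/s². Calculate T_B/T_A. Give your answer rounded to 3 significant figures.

2.48

T = 2π√(L/g), so T_B/T_A = √((L_B/g_B)/(L_A/g_A)) = √((7.93/3.80)/(5.61/16.5)) = 2.48.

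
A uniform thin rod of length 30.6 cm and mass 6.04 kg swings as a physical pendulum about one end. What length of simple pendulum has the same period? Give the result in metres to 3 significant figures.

The equivalent simple-pendulum length is L_eq = I/(md), where I is about the pivot and d = 0.1530 m.
I_cm = (1/12)mL² = 0.04713 kg·m², so I = I_cm + md² = 0.04713 + 0.1414 = 0.1885 kg·m².
L_eq = 0.1885/(6.04 × 0.1530) = 0.204 m.

0.204 m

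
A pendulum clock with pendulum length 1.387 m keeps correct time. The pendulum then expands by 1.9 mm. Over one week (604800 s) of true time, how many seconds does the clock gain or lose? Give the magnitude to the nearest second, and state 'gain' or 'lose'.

lose 414 s

T ∝ √L, so T'/T = √(1.38890/1.387) = 1.00068.
In 604800 s of true time the clock registers 604800/1.00068 = 604386.2 s, so it loses 414 s.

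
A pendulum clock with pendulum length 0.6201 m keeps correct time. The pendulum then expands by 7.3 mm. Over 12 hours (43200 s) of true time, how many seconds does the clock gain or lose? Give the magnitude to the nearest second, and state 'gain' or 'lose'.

lose 252 s

T ∝ √L, so T'/T = √(0.62740/0.6201) = 1.00587.
In 43200 s of true time the clock registers 43200/1.00587 = 42947.9 s, so it loses 252 s.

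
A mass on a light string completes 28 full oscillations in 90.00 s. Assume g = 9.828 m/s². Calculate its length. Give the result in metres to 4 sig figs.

T = 90.00/28 = 3.2143 s.
From T = 2π√(L/g), L = gT²/(4π²) = 9.828 × 3.2143²/(4π²) = 2.572 m.

2.572 m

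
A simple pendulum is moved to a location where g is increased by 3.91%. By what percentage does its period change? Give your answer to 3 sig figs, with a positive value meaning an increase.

-1.90%

T ∝ 1/√g, so T'/T = 1/√(1.039) = 0.9810.
Percentage change in T = (0.9810 − 1) × 100% = -1.90%.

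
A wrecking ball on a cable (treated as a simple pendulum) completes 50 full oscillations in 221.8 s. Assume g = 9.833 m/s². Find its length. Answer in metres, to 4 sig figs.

4.901 m

T = 221.8/50 = 4.4360 s.
From T = 2π√(L/g), L = gT²/(4π²) = 9.833 × 4.4360²/(4π²) = 4.901 m.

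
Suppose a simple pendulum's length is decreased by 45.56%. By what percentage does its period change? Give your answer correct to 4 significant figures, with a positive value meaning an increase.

T ∝ √L, so T'/T = √(0.54440) = 0.73783.
Percentage change in T = (0.73783 − 1) × 100% = -26.22%.

-26.22%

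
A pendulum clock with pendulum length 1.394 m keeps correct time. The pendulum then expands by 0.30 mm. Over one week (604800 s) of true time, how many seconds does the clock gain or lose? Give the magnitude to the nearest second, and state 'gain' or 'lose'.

T ∝ √L, so T'/T = √(1.39430/1.394) = 1.00011.
In 604800 s of true time the clock registers 604800/1.00011 = 604734.9 s, so it loses 65 s.

lose 65 s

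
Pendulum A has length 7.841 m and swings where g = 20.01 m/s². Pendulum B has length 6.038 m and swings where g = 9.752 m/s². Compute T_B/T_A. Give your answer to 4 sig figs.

1.257

T = 2π√(L/g), so T_B/T_A = √((L_B/g_B)/(L_A/g_A)) = √((6.038/9.752)/(7.841/20.01)) = 1.257.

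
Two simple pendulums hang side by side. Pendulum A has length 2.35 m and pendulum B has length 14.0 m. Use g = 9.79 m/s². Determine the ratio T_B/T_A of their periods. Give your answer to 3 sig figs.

T ∝ √L, so T_B/T_A = √(L_B/L_A) = √(14.0/2.35) = 2.44.

2.44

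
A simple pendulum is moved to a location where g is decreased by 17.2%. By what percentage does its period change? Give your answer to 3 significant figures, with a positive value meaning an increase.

T ∝ 1/√g, so T'/T = 1/√(0.8280) = 1.099.
Percentage change in T = (1.099 − 1) × 100% = 9.90%.

9.90%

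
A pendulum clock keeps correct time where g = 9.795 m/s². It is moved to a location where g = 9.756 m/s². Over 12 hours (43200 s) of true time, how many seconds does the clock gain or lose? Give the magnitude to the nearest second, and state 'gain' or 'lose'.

lose 86 s

The clock's period scales as T ∝ 1/√g, so T'/T = √(9.795/9.756) = 1.00200.
In 43200 s of true time the clock registers 43200/1.00200 = 43113.9 s, so it loses 86 s.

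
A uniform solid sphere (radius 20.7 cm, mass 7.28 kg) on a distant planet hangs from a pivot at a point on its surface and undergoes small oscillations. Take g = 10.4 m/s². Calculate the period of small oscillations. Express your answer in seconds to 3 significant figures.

1.05 s

I_cm = (2/5)mr² = 0.1248 kg·m². The pivot is at distance d = 0.207 m from the centre of mass.
By the parallel-axis theorem, I = I_cm + md² = 0.1248 + 0.3119 = 0.4367 kg·m².
T = 2π√(I/(mgd)) = 2π√(0.4367/(7.28 × 10.4 × 0.207)) = 1.05 s.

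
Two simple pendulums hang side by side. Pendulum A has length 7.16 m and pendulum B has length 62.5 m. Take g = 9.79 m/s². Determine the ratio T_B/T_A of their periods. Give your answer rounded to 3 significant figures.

T ∝ √L, so T_B/T_A = √(L_B/L_A) = √(62.5/7.16) = 2.95.

2.95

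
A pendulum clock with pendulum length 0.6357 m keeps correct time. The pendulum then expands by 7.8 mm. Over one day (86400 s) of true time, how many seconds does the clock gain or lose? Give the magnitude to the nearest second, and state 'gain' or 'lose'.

T ∝ √L, so T'/T = √(0.64350/0.6357) = 1.00612.
In 86400 s of true time the clock registers 86400/1.00612 = 85874.8 s, so it loses 525 s.

lose 525 s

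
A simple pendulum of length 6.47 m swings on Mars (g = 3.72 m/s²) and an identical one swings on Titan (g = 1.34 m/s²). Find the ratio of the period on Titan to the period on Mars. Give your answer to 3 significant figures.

T ∝ 1/√g, so T₂/T₁ = √(g₁/g₂) = √(3.72/1.34) = 1.67.

1.67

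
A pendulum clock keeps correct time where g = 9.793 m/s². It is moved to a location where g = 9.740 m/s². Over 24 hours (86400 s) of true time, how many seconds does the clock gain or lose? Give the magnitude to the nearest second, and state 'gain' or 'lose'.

lose 234 s

The clock's period scales as T ∝ 1/√g, so T'/T = √(9.793/9.740) = 1.00272.
In 86400 s of true time the clock registers 86400/1.00272 = 86165.9 s, so it loses 234 s.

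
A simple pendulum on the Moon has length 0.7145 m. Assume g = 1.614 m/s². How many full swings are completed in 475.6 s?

113

T = 2π√(L/g) = 2π√(0.7145/1.614) = 4.1805 s.
Number of complete oscillations = ⌊475.6/4.1805⌋ = ⌊113.77⌋ = 113.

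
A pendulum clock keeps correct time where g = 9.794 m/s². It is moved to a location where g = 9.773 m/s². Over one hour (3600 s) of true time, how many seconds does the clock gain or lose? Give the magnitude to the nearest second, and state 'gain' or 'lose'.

The clock's period scales as T ∝ 1/√g, so T'/T = √(9.794/9.773) = 1.00107.
In 3600 s of true time the clock registers 3600/1.00107 = 3596.1 s, so it loses 4 s.

lose 4 s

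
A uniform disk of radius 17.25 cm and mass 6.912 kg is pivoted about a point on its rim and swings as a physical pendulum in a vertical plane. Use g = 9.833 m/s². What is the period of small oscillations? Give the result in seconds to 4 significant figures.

1.019 s

I_cm = ½mr² = 0.10284 kg·m². The pivot is at distance d = 0.1725 m from the centre of mass.
By the parallel-axis theorem, I = I_cm + md² = 0.10284 + 0.20568 = 0.30851 kg·m².
T = 2π√(I/(mgd)) = 2π√(0.30851/(6.912 × 9.833 × 0.1725)) = 1.019 s.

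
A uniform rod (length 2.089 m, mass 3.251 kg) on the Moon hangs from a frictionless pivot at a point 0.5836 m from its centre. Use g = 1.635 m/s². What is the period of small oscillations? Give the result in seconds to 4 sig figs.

For a physical pendulum T = 2π√(I/(mgd)), with d = 0.58360 m from pivot to centre of mass.
I_cm = mL²/12 = 3.251 × 2.089²/12 = 1.1823 kg·m²; I = I_cm + md² = 1.1823 + 3.251 × 0.58360² = 2.2895 kg·m².
T = 2π√(2.2895/(3.251 × 1.635 × 0.58360)) = 5.398 s.

5.398 s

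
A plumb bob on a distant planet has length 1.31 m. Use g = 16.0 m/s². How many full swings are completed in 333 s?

185

T = 2π√(L/g) = 2π√(1.31/16.0) = 1.798 s.
Number of complete oscillations = ⌊333/1.798⌋ = ⌊185.2⌋ = 185.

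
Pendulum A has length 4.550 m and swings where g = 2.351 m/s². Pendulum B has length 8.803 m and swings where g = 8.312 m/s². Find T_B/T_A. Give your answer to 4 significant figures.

T = 2π√(L/g), so T_B/T_A = √((L_B/g_B)/(L_A/g_A)) = √((8.803/8.312)/(4.550/2.351)) = 0.7397.

0.7397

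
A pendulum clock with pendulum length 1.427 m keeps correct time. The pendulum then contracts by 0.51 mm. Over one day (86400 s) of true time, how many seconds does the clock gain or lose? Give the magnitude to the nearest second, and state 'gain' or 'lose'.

gain 15 s

T ∝ √L, so T'/T = √(1.42649/1.427) = 0.999821.
In 86400 s of true time the clock registers 86400/0.999821 = 86415.4 s, so it gains 15 s.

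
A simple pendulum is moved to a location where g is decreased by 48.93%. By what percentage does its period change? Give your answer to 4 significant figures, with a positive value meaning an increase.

T ∝ 1/√g, so T'/T = 1/√(0.51070) = 1.3993.
Percentage change in T = (1.3993 − 1) × 100% = 39.93%.

39.93%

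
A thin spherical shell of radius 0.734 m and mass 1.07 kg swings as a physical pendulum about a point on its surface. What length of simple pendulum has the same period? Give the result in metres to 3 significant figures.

The equivalent simple-pendulum length is L_eq = I/(md), where I is about the pivot and d = 0.7340 m.
I_cm = (2/3)mR² = 0.3843 kg·m², so I = I_cm + md² = 0.3843 + 0.5765 = 0.9608 kg·m².
L_eq = 0.9608/(1.07 × 0.7340) = 1.22 m.

1.22 m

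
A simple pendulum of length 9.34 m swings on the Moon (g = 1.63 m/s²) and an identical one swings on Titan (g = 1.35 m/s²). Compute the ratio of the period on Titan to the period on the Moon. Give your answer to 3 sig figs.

T ∝ 1/√g, so T₂/T₁ = √(g₁/g₂) = √(1.63/1.35) = 1.10.

1.10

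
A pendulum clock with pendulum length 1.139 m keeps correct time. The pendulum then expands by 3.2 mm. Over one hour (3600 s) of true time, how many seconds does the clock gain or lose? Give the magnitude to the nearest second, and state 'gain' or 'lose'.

lose 5 s

T ∝ √L, so T'/T = √(1.14220/1.139) = 1.00140.
In 3600 s of true time the clock registers 3600/1.00140 = 3595.0 s, so it loses 5 s.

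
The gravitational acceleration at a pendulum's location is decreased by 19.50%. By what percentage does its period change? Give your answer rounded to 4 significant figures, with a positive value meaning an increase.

11.46%

T ∝ 1/√g, so T'/T = 1/√(0.80500) = 1.1146.
Percentage change in T = (1.1146 − 1) × 100% = 11.46%.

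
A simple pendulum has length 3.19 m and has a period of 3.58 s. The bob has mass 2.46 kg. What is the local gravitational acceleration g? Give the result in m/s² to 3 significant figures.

From T = 2π√(L/g), g = 4π²L/T² = 4π² × 3.19/3.580² = 9.83 m/s².

9.83 m/s²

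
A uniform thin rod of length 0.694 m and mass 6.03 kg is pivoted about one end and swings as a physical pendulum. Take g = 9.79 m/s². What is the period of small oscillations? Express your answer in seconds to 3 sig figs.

1.37 s

For a physical pendulum T = 2π√(I/(mgd)), with d = 0.3470 m from pivot to centre of mass.
I_cm = mL²/12 = 6.03 × 0.694²/12 = 0.2420 kg·m²; I = I_cm + md² = 0.2420 + 6.03 × 0.3470² = 0.9681 kg·m².
T = 2π√(0.9681/(6.03 × 9.79 × 0.3470)) = 1.37 s.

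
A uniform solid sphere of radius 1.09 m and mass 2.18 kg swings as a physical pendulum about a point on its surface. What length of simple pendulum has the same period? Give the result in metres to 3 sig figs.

The equivalent simple-pendulum length is L_eq = I/(md), where I is about the pivot and d = 1.090 m.
I_cm = (2/5)mR² = 1.036 kg·m², so I = I_cm + md² = 1.036 + 2.590 = 3.626 kg·m².
L_eq = 3.626/(2.18 × 1.090) = 1.53 m.

1.53 m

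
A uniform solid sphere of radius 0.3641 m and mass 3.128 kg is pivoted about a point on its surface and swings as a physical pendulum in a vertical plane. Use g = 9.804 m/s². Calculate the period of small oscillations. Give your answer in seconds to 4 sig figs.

1.433 s

I_cm = (2/5)mr² = 0.16587 kg·m². The pivot is at distance d = 0.3641 m from the centre of mass.
By the parallel-axis theorem, I = I_cm + md² = 0.16587 + 0.41468 = 0.58055 kg·m².
T = 2π√(I/(mgd)) = 2π√(0.58055/(3.128 × 9.804 × 0.3641)) = 1.433 s.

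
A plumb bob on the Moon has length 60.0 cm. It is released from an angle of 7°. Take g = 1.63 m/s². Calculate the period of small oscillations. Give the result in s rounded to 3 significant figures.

3.81 s

T = 2π√(L/g) = 2π√(0.600/1.63) = 2π × 0.6067 = 3.81 s.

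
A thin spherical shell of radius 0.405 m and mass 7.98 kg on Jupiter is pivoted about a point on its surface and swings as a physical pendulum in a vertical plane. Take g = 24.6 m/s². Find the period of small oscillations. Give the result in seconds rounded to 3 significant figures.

I_cm = (2/3)mr² = 0.8726 kg·m². The pivot is at distance d = 0.405 m from the centre of mass.
By the parallel-axis theorem, I = I_cm + md² = 0.8726 + 1.309 = 2.182 kg·m².
T = 2π√(I/(mgd)) = 2π√(2.182/(7.98 × 24.6 × 0.405)) = 1.04 s.

1.04 s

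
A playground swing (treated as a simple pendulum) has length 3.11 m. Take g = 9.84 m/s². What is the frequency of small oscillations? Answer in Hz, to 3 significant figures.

T = 2π√(L/g) = 2π√(3.11/9.84) = 3.532 s, so f = 1/T = 0.283 Hz.

0.283 Hz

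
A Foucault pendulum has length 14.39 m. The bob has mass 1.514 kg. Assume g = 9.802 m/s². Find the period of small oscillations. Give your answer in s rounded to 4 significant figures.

T = 2π√(L/g) = 2π√(14.39/9.802) = 2π × 1.2116 = 7.613 s.

7.613 s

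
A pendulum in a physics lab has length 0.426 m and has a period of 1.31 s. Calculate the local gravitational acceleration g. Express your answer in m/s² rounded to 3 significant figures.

9.80 m/s²

From T = 2π√(L/g), g = 4π²L/T² = 4π² × 0.426/1.310² = 9.80 m/s².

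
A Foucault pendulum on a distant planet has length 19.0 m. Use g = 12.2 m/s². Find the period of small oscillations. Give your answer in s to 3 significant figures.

7.84 s

T = 2π√(L/g) = 2π√(19.0/12.2) = 2π × 1.248 = 7.84 s.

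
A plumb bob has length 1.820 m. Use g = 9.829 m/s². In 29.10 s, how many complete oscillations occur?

T = 2π√(L/g) = 2π√(1.820/9.829) = 2.7037 s.
Number of complete oscillations = ⌊29.10/2.7037⌋ = ⌊10.763⌋ = 10.

10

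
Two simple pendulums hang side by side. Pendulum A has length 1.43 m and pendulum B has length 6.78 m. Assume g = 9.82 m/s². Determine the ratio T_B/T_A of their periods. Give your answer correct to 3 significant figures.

T ∝ √L, so T_B/T_A = √(L_B/L_A) = √(6.78/1.43) = 2.18.

2.18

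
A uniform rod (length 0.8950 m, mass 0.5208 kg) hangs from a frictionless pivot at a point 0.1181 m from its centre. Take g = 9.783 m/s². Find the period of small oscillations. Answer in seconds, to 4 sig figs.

For a physical pendulum T = 2π√(I/(mgd)), with d = 0.11810 m from pivot to centre of mass.
I_cm = mL²/12 = 0.5208 × 0.8950²/12 = 0.034764 kg·m²; I = I_cm + md² = 0.034764 + 0.5208 × 0.11810² = 0.042028 kg·m².
T = 2π√(0.042028/(0.5208 × 9.783 × 0.11810)) = 1.661 s.

1.661 s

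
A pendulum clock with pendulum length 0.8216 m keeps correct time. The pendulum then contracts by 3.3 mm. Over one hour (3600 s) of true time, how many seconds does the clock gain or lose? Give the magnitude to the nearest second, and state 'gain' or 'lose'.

gain 7 s

T ∝ √L, so T'/T = √(0.81830/0.8216) = 0.997990.
In 3600 s of true time the clock registers 3600/0.997990 = 3607.3 s, so it gains 7 s.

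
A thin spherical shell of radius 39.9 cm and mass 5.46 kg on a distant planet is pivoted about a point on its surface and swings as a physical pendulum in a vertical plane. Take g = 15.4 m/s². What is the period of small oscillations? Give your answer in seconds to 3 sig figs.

I_cm = (2/3)mr² = 0.5795 kg·m². The pivot is at distance d = 0.399 m from the centre of mass.
By the parallel-axis theorem, I = I_cm + md² = 0.5795 + 0.8692 = 1.449 kg·m².
T = 2π√(I/(mgd)) = 2π√(1.449/(5.46 × 15.4 × 0.399)) = 1.31 s.

1.31 s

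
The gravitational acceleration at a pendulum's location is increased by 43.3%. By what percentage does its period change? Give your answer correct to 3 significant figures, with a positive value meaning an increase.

-16.5%

T ∝ 1/√g, so T'/T = 1/√(1.433) = 0.8354.
Percentage change in T = (0.8354 − 1) × 100% = -16.5%.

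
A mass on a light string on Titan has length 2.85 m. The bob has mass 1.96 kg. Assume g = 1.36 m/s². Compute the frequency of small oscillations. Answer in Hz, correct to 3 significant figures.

0.110 Hz

T = 2π√(L/g) = 2π√(2.85/1.36) = 9.096 s, so f = 1/T = 0.110 Hz.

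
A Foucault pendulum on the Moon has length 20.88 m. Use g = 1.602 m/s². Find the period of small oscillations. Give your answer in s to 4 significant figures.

22.68 s

T = 2π√(L/g) = 2π√(20.88/1.602) = 2π × 3.6102 = 22.68 s.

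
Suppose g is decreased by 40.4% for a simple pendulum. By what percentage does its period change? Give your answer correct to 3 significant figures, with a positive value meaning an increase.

29.5%

T ∝ 1/√g, so T'/T = 1/√(0.5960) = 1.295.
Percentage change in T = (1.295 − 1) × 100% = 29.5%.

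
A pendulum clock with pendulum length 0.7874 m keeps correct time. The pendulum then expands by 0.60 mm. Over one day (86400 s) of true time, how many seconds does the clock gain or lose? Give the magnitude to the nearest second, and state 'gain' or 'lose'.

lose 33 s

T ∝ √L, so T'/T = √(0.78800/0.7874) = 1.00038.
In 86400 s of true time the clock registers 86400/1.00038 = 86367.1 s, so it loses 33 s.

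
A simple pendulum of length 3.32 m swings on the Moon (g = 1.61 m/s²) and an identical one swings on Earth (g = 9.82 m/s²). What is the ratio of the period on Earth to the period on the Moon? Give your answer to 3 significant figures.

T ∝ 1/√g, so T₂/T₁ = √(g₁/g₂) = √(1.61/9.82) = 0.405.

0.405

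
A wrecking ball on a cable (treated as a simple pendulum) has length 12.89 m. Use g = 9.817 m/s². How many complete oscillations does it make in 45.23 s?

T = 2π√(L/g) = 2π√(12.89/9.817) = 7.1997 s.
Number of complete oscillations = ⌊45.23/7.1997⌋ = ⌊6.2822⌋ = 6.

6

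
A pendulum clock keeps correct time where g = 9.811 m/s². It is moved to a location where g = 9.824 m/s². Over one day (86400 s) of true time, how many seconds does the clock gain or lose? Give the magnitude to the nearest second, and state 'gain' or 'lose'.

The clock's period scales as T ∝ 1/√g, so T'/T = √(9.811/9.824) = 0.999338.
In 86400 s of true time the clock registers 86400/0.999338 = 86457.2 s, so it gains 57 s.

gain 57 s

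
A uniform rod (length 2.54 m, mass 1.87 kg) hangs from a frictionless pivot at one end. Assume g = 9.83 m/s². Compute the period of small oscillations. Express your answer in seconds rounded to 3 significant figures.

2.61 s

For a physical pendulum T = 2π√(I/(mgd)), with d = 1.270 m from pivot to centre of mass.
I_cm = mL²/12 = 1.87 × 2.54²/12 = 1.005 kg·m²; I = I_cm + md² = 1.005 + 1.87 × 1.270² = 4.021 kg·m².
T = 2π√(4.021/(1.87 × 9.83 × 1.270)) = 2.61 s.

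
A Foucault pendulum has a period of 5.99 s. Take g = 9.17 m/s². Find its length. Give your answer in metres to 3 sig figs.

8.33 m

From T = 2π√(L/g), L = gT²/(4π²) = 9.17 × 5.990²/(4π²) = 8.33 m.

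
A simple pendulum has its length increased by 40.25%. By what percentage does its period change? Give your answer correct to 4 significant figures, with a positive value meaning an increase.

T ∝ √L, so T'/T = √(1.4025) = 1.1843.
Percentage change in T = (1.1843 − 1) × 100% = 18.43%.

18.43%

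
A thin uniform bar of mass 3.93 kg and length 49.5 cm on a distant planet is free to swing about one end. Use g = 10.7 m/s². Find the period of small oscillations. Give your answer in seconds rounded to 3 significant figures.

1.10 s

For a physical pendulum T = 2π√(I/(mgd)), with d = 0.2475 m from pivot to centre of mass.
I_cm = mL²/12 = 3.93 × 0.495²/12 = 0.08025 kg·m²; I = I_cm + md² = 0.08025 + 3.93 × 0.2475² = 0.3210 kg·m².
T = 2π√(0.3210/(3.93 × 10.7 × 0.2475)) = 1.10 s.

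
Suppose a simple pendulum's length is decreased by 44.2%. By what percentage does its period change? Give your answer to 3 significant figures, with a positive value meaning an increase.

T ∝ √L, so T'/T = √(0.5580) = 0.7470.
Percentage change in T = (0.7470 − 1) × 100% = -25.3%.

-25.3%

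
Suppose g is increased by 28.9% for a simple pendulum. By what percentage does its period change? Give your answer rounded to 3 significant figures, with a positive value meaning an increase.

T ∝ 1/√g, so T'/T = 1/√(1.289) = 0.8808.
Percentage change in T = (0.8808 − 1) × 100% = -11.9%.

-11.9%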